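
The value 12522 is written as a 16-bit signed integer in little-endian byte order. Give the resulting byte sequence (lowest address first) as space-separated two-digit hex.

EA 30

12522 in hexadecimal, padded to 16 bits, is 0x30EA.
Split into bytes (most-significant first): 30 EA.
In little-endian order the low byte comes first in memory.
So at ascending addresses the bytes are EA 30.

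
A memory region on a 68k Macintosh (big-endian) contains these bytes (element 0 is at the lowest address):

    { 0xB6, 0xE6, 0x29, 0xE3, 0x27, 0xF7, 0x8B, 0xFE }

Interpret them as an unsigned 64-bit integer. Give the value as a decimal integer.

Big-endian: lowest address holds the most-significant byte.
The bytes are already most-significant first: 0xB6E629E327F78BFE.
0xB6E629E327F78BFE = 13179267415151184894.

13179267415151184894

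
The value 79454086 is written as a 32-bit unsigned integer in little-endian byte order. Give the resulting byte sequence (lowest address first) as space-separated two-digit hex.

86 5F BC 04

79454086 in hexadecimal, padded to 32 bits, is 0x04BC5F86.
Split into bytes (most-significant first): 04 BC 5F 86.
In little-endian order the low byte comes first in memory.
So at ascending addresses the bytes are 86 5F BC 04.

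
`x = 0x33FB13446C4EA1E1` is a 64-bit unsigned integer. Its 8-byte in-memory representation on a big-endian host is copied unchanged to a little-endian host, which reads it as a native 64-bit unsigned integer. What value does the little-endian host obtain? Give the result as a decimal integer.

Stored big-endian, the bytes at ascending addresses are 33 FB 13 44 6C 4E A1 E1.
Read back as little-endian, the first byte is least significant, giving 0xE1A14E6C4413FB33.
0xE1A14E6C4413FB33 = 16258362356689795891.

16258362356689795891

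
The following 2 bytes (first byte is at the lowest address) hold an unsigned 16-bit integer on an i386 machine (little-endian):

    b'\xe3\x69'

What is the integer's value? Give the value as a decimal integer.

In little-endian order the low byte comes first in memory.
Reassemble most-significant byte first: 69 E3 → 0x69E3.
0x69E3 = 27107.

27107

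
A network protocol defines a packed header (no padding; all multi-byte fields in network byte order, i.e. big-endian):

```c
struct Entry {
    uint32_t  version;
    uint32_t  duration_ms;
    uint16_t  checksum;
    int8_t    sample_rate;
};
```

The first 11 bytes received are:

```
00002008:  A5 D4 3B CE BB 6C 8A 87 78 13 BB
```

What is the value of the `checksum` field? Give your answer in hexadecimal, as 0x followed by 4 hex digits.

`checksum` follows `version` (4 B), `duration_ms` (4 B), so it starts at offset 4 + 4 = 8 and occupies 2 bytes.
Bytes at offsets 8..9: 78 13.
Big-endian: lowest address holds the most-significant byte.
The bytes are already most-significant first: 0x7813.

0x7813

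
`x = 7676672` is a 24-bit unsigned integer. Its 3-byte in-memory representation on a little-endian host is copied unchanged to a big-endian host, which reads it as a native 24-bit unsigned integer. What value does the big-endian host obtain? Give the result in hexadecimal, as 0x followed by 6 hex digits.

0x002375

7676672 in 24-bit hexadecimal is 0x752300.
Stored little-endian, the bytes at ascending addresses are 00 23 75.
Read back as big-endian, the last byte is least significant, giving 0x002375.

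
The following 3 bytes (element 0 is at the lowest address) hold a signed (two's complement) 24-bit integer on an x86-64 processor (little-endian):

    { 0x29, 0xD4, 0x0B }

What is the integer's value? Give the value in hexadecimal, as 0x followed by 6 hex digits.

0x0BD429

Little-endian stores the least-significant byte at the lowest address.
Reassemble most-significant byte first: 0B D4 29 → 0x0BD429.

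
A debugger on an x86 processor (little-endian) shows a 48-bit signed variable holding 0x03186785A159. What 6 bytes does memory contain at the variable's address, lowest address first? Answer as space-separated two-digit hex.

Split into bytes (most-significant first): 03 18 67 85 A1 59.
In little-endian order the low byte comes first in memory.
So at ascending addresses the bytes are 59 A1 85 67 18 03.

59 A1 85 67 18 03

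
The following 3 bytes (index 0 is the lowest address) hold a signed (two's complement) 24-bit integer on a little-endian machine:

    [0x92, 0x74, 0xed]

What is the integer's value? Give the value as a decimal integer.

Little-endian: lowest address holds the least-significant byte.
Reassemble most-significant byte first: ED 74 92 → 0xED7492.
Top bit is set, so as a signed 24-bit value this is 0xED7492 − 2^24 = -1215342.

-1215342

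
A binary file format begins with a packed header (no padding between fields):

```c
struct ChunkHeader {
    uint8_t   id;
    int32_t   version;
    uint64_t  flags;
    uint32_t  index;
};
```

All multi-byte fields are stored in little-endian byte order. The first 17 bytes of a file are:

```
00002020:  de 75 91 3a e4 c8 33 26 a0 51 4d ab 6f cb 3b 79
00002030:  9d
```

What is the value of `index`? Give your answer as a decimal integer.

2641968075

`index` follows `id` (1 B), `version` (4 B), `flags` (8 B), so it starts at offset 1 + 4 + 8 = 13 and occupies 4 bytes.
Bytes at offsets 13..16: CB 3B 79 9D.
Little-endian stores the least-significant byte at the lowest address.
Reassemble most-significant byte first: 9D 79 3B CB → 0x9D793BCB.
0x9D793BCB = 2641968075.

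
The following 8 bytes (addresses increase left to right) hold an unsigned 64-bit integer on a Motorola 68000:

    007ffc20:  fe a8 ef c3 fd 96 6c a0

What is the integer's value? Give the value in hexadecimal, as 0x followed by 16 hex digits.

0xFEA8EFC3FD966CA0

In big-endian order the high byte comes first in memory.
The bytes are already most-significant first: 0xFEA8EFC3FD966CA0.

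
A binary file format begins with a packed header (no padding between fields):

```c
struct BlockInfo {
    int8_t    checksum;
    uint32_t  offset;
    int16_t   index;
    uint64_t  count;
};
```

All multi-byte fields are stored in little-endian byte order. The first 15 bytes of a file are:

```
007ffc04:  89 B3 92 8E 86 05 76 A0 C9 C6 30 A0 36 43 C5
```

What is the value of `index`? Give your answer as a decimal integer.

30213

`index` follows `checksum` (1 B), `offset` (4 B), so it starts at offset 1 + 4 = 5 and occupies 2 bytes.
Bytes at offsets 5..6: 05 76.
Little-endian: lowest address holds the least-significant byte.
Reassemble most-significant byte first: 76 05 → 0x7605.
0x7605 = 30213.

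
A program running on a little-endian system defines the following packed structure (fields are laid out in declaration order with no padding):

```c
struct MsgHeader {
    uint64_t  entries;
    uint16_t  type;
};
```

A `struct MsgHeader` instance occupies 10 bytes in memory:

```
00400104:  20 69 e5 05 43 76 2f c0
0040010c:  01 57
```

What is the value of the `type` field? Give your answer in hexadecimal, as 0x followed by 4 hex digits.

0x5701

`type` follows `entries` (8 bytes), so it starts at byte offset 8 and occupies 2 bytes.
Bytes at offsets 8..9: 01 57.
In little-endian order the low byte comes first in memory.
Reassemble most-significant byte first: 57 01 → 0x5701.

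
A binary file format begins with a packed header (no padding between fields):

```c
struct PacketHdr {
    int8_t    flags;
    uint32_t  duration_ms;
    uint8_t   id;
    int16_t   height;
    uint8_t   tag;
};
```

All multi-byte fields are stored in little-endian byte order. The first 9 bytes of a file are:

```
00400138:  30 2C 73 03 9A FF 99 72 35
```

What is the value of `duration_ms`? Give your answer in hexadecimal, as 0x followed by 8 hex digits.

0x9A03732C

`duration_ms` follows `flags` (1 byte), so it starts at byte offset 1 and occupies 4 bytes.
Bytes at offsets 1..4: 2C 73 03 9A.
Little-endian: lowest address holds the least-significant byte.
Reassemble most-significant byte first: 9A 03 73 2C → 0x9A03732C.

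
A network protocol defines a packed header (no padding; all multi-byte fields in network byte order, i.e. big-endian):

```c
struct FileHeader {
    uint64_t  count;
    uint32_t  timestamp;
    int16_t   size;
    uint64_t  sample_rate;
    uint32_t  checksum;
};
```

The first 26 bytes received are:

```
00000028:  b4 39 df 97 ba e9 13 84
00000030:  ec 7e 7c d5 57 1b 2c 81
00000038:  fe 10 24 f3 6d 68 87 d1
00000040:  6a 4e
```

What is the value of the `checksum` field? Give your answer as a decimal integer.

2278648398

`checksum` follows `count` (8 B), `timestamp` (4 B), `size` (2 B), `sample_rate` (8 B), so it starts at offset 8 + 4 + 2 + 8 = 22 and occupies 4 bytes.
Bytes at offsets 22..25: 87 D1 6A 4E.
Big-endian stores the most-significant byte at the lowest address.
The bytes are already most-significant first: 0x87D16A4E.
0x87D16A4E = 2278648398.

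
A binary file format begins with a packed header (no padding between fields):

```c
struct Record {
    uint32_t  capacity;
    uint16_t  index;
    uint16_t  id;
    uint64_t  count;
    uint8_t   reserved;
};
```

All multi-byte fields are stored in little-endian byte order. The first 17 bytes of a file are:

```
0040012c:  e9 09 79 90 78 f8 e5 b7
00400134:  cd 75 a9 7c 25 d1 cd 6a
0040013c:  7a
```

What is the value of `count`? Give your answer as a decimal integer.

`count` follows `capacity` (4 B), `index` (2 B), `id` (2 B), so it starts at offset 4 + 2 + 2 = 8 and occupies 8 bytes.
Bytes at offsets 8..15: CD 75 A9 7C 25 D1 CD 6A.
Little-endian stores the least-significant byte at the lowest address.
Reassemble most-significant byte first: 6A CD D1 25 7C A9 75 CD → 0x6ACDD1257CA975CD.
0x6ACDD1257CA975CD = 7696037297181521357.

7696037297181521357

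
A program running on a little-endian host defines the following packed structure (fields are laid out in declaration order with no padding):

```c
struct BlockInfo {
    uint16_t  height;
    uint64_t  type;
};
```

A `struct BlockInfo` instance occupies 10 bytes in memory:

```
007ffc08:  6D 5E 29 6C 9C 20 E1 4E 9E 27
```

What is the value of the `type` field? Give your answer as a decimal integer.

2854805942621203497

`type` follows `height` (2 bytes), so it starts at byte offset 2 and occupies 8 bytes.
Bytes at offsets 2..9: 29 6C 9C 20 E1 4E 9E 27.
Little-endian: lowest address holds the least-significant byte.
Reassemble most-significant byte first: 27 9E 4E E1 20 9C 6C 29 → 0x279E4EE1209C6C29.
0x279E4EE1209C6C29 = 2854805942621203497.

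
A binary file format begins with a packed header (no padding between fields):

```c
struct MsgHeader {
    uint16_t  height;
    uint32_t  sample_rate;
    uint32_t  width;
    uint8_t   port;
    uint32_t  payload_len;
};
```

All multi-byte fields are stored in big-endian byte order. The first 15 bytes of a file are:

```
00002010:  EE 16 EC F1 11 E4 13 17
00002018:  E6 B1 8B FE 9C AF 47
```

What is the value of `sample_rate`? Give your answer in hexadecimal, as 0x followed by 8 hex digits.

`sample_rate` follows `height` (2 bytes), so it starts at byte offset 2 and occupies 4 bytes.
Bytes at offsets 2..5: EC F1 11 E4.
In big-endian order the high byte comes first in memory.
The bytes are already most-significant first: 0xECF111E4.

0xECF111E4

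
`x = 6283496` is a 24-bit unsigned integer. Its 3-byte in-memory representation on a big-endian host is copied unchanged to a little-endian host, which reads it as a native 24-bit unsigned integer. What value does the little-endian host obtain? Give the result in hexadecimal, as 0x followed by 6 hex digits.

0xE8E05F

6283496 in 24-bit hexadecimal is 0x5FE0E8.
Stored big-endian, the bytes at ascending addresses are 5F E0 E8.
Read back as little-endian, the first byte is least significant, giving 0xE8E05F.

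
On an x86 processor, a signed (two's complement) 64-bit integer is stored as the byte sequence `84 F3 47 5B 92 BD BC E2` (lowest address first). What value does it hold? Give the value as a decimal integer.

-2108602089221917820

Little-endian stores the least-significant byte at the lowest address.
Reassemble most-significant byte first: E2 BC BD 92 5B 47 F3 84 → 0xE2BCBD925B47F384.
Top bit is set, so as a signed 64-bit value this is 0xE2BCBD925B47F384 − 2^64 = -2108602089221917820.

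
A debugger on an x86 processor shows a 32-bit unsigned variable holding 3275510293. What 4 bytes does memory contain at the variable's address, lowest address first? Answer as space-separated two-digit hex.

15 52 3C C3

3275510293 in hexadecimal, padded to 32 bits, is 0xC33C5215.
Split into bytes (most-significant first): C3 3C 52 15.
Little-endian stores the least-significant byte at the lowest address.
So at ascending addresses the bytes are 15 52 3C C3.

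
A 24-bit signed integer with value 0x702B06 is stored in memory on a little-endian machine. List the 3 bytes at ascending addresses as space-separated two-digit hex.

Split into bytes (most-significant first): 70 2B 06.
Little-endian stores the least-significant byte at the lowest address.
So at ascending addresses the bytes are 06 2B 70.

06 2B 70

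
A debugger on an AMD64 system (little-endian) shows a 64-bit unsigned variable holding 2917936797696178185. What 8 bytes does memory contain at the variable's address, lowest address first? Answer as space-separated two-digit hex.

09 B8 B8 BF 0E 98 7E 28

2917936797696178185 in hexadecimal, padded to 64 bits, is 0x287E980EBFB8B809.
Split into bytes (most-significant first): 28 7E 98 0E BF B8 B8 09.
Little-endian: lowest address holds the least-significant byte.
So at ascending addresses the bytes are 09 B8 B8 BF 0E 98 7E 28.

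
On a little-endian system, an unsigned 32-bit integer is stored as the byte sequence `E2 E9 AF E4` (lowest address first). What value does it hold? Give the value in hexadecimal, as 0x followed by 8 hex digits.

Little-endian stores the least-significant byte at the lowest address.
Reassemble most-significant byte first: E4 AF E9 E2 → 0xE4AFE9E2.

0xE4AFE9E2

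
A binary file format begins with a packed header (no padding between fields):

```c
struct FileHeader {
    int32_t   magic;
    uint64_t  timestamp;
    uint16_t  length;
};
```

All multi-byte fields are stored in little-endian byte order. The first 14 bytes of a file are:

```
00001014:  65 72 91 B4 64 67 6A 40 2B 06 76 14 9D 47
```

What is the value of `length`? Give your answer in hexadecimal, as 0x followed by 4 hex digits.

`length` follows `magic` (4 B), `timestamp` (8 B), so it starts at offset 4 + 8 = 12 and occupies 2 bytes.
Bytes at offsets 12..13: 9D 47.
Little-endian stores the least-significant byte at the lowest address.
Reassemble most-significant byte first: 47 9D → 0x479D.

0x479D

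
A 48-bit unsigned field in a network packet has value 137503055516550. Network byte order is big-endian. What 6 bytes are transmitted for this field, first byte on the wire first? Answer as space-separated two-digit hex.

137503055516550 in hexadecimal, padded to 48 bits, is 0x7D0EECC79386.
Split into bytes (most-significant first): 7D 0E EC C7 93 86.
In big-endian order the high byte comes first in memory.
So the memory order matches the most-significant-first order: 7D 0E EC C7 93 86.

7D 0E EC C7 93 86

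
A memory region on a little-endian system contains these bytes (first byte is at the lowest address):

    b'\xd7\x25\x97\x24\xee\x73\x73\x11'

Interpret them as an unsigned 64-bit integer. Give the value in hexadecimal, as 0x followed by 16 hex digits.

Little-endian stores the least-significant byte at the lowest address.
Reassemble most-significant byte first: 11 73 73 EE 24 97 25 D7 → 0x117373EE249725D7.

0x117373EE249725D7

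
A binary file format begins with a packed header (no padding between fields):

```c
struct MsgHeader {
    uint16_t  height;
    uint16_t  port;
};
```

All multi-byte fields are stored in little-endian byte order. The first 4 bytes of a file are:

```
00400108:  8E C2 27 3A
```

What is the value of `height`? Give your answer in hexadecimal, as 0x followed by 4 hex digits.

0xC28E

`height` is the first field, at byte offset 0, occupying 2 bytes.
Bytes at offsets 0..1: 8E C2.
Little-endian stores the least-significant byte at the lowest address.
Reassemble most-significant byte first: C2 8E → 0xC28E.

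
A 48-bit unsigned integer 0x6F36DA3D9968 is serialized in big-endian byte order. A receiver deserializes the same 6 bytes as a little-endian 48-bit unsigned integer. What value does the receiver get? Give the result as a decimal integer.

115007376995951

Stored big-endian, the bytes at ascending addresses are 6F 36 DA 3D 99 68.
Read back as little-endian, the first byte is least significant, giving 0x68993DDA366F.
0x68993DDA366F = 115007376995951.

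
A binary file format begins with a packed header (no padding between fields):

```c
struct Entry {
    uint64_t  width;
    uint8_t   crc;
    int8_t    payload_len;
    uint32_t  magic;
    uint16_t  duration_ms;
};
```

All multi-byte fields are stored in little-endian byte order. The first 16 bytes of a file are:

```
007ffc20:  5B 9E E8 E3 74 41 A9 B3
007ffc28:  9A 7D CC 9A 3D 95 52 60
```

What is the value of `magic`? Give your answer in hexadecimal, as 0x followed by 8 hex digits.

`magic` follows `width` (8 B), `crc` (1 B), `payload_len` (1 B), so it starts at offset 8 + 1 + 1 = 10 and occupies 4 bytes.
Bytes at offsets 10..13: CC 9A 3D 95.
Little-endian stores the least-significant byte at the lowest address.
Reassemble most-significant byte first: 95 3D 9A CC → 0x953D9ACC.

0x953D9ACC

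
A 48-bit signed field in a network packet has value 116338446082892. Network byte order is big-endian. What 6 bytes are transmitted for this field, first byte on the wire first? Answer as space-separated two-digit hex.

69 CF 27 C0 A3 4C

116338446082892 in hexadecimal, padded to 48 bits, is 0x69CF27C0A34C.
Split into bytes (most-significant first): 69 CF 27 C0 A3 4C.
Big-endian stores the most-significant byte at the lowest address.
So the memory order matches the most-significant-first order: 69 CF 27 C0 A3 4C.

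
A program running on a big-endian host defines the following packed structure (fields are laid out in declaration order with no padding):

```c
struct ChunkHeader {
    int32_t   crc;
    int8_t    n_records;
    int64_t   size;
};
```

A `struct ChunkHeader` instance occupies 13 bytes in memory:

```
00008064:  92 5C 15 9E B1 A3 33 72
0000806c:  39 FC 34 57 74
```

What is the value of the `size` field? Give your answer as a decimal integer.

`size` follows `crc` (4 B), `n_records` (1 B), so it starts at offset 4 + 1 = 5 and occupies 8 bytes.
Bytes at offsets 5..12: A3 33 72 39 FC 34 57 74.
Big-endian: lowest address holds the most-significant byte.
The bytes are already most-significant first: 0xA3337239FC345774.
Top bit is set, so as a signed 64-bit value this is 0xA3337239FC345774 − 2^64 = -6686875428345063564.

-6686875428345063564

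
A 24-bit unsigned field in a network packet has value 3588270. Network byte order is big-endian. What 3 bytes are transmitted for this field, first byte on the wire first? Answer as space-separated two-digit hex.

36 C0 AE

3588270 in hexadecimal, padded to 24 bits, is 0x36C0AE.
Split into bytes (most-significant first): 36 C0 AE.
Big-endian: lowest address holds the most-significant byte.
So the memory order matches the most-significant-first order: 36 C0 AE.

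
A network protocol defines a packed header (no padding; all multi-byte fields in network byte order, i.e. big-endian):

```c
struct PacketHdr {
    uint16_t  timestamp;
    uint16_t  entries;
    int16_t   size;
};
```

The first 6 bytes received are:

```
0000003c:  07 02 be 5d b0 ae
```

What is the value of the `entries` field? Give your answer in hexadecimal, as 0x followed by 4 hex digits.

0xBE5D

`entries` follows `timestamp` (2 bytes), so it starts at byte offset 2 and occupies 2 bytes.
Bytes at offsets 2..3: BE 5D.
Big-endian: lowest address holds the most-significant byte.
The bytes are already most-significant first: 0xBE5D.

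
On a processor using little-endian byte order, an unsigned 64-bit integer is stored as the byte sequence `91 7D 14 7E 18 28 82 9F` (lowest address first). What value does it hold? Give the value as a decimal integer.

11493793284662525329

In little-endian order the low byte comes first in memory.
Reassemble most-significant byte first: 9F 82 28 18 7E 14 7D 91 → 0x9F8228187E147D91.
0x9F8228187E147D91 = 11493793284662525329.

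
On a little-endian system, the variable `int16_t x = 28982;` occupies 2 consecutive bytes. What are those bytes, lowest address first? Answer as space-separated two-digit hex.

28982 in hexadecimal, padded to 16 bits, is 0x7136.
Split into bytes (most-significant first): 71 36.
Little-endian stores the least-significant byte at the lowest address.
So at ascending addresses the bytes are 36 71.

36 71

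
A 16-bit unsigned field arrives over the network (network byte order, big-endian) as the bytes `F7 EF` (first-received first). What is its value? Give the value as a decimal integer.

Big-endian stores the most-significant byte at the lowest address.
The bytes are already most-significant first: 0xF7EF.
0xF7EF = 63471.

63471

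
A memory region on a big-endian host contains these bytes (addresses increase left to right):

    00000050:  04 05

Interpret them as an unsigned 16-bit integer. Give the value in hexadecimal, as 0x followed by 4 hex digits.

In big-endian order the high byte comes first in memory.
The bytes are already most-significant first: 0x0405.

0x0405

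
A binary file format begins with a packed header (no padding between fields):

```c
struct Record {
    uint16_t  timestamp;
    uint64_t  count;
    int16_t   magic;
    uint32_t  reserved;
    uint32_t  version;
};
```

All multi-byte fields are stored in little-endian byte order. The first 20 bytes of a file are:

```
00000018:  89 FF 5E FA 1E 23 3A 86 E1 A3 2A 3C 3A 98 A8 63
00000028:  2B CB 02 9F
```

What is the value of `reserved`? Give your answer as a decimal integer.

`reserved` follows `timestamp` (2 B), `count` (8 B), `magic` (2 B), so it starts at offset 2 + 8 + 2 = 12 and occupies 4 bytes.
Bytes at offsets 12..15: 3A 98 A8 63.
Little-endian stores the least-significant byte at the lowest address.
Reassemble most-significant byte first: 63 A8 98 3A → 0x63A8983A.
0x63A8983A = 1671993402.

1671993402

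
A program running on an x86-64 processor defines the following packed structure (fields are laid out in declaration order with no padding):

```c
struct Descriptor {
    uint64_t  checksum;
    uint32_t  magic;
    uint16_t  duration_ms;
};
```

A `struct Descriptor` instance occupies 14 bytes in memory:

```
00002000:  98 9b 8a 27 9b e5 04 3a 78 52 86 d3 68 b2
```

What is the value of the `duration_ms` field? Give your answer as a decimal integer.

45672

`duration_ms` follows `checksum` (8 B), `magic` (4 B), so it starts at offset 8 + 4 = 12 and occupies 2 bytes.
Bytes at offsets 12..13: 68 B2.
In little-endian order the low byte comes first in memory.
Reassemble most-significant byte first: B2 68 → 0xB268.
0xB268 = 45672.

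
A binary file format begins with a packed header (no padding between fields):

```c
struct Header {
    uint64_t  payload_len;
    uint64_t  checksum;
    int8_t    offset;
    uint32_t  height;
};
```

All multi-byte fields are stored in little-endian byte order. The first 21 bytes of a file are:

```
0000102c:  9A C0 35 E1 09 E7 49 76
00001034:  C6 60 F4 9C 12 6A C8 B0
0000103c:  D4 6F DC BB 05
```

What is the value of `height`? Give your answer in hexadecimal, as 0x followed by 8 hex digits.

0x05BBDC6F

`height` follows `payload_len` (8 B), `checksum` (8 B), `offset` (1 B), so it starts at offset 8 + 8 + 1 = 17 and occupies 4 bytes.
Bytes at offsets 17..20: 6F DC BB 05.
Little-endian: lowest address holds the least-significant byte.
Reassemble most-significant byte first: 05 BB DC 6F → 0x05BBDC6F.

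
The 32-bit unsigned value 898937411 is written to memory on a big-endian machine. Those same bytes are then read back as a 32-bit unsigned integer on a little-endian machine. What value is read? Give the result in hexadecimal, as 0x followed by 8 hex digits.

0x43B29435

898937411 in 32-bit hexadecimal is 0x3594B243.
Stored big-endian, the bytes at ascending addresses are 35 94 B2 43.
Read back as little-endian, the first byte is least significant, giving 0x43B29435.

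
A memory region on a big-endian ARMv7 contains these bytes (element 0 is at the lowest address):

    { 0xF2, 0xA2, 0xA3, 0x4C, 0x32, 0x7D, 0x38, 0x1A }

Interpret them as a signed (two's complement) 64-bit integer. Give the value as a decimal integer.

-963027822643955686

Big-endian: lowest address holds the most-significant byte.
The bytes are already most-significant first: 0xF2A2A34C327D381A.
Top bit is set, so as a signed 64-bit value this is 0xF2A2A34C327D381A − 2^64 = -963027822643955686.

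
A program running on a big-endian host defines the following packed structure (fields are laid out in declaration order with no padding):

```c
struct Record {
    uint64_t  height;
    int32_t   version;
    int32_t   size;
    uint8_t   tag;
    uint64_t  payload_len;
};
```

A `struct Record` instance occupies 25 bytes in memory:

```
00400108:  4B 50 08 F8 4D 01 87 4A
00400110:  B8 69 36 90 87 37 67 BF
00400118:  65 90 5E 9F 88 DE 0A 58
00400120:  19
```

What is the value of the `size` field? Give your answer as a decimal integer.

`size` follows `height` (8 B), `version` (4 B), so it starts at offset 8 + 4 = 12 and occupies 4 bytes.
Bytes at offsets 12..15: 87 37 67 BF.
In big-endian order the high byte comes first in memory.
The bytes are already most-significant first: 0x873767BF.
Top bit is set, so as a signed 32-bit value this is 0x873767BF − 2^32 = -2026412097.

-2026412097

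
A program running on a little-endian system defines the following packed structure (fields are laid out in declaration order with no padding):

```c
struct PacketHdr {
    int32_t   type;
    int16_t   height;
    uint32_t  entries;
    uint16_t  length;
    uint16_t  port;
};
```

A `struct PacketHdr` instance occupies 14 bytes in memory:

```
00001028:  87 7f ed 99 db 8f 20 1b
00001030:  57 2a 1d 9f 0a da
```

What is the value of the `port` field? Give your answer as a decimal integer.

55818

`port` follows `type` (4 B), `height` (2 B), `entries` (4 B), `length` (2 B), so it starts at offset 4 + 2 + 4 + 2 = 12 and occupies 2 bytes.
Bytes at offsets 12..13: 0A DA.
In little-endian order the low byte comes first in memory.
Reassemble most-significant byte first: DA 0A → 0xDA0A.
0xDA0A = 55818.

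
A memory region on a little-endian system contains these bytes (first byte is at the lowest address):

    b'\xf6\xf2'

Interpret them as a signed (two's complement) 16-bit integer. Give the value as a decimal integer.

-3338

In little-endian order the low byte comes first in memory.
Reassemble most-significant byte first: F2 F6 → 0xF2F6.
Top bit is set, so as a signed 16-bit value this is 0xF2F6 − 2^16 = -3338.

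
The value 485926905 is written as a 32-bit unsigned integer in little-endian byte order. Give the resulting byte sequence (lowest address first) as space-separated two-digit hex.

485926905 in hexadecimal, padded to 32 bits, is 0x1CF6A7F9.
Split into bytes (most-significant first): 1C F6 A7 F9.
Little-endian: lowest address holds the least-significant byte.
So at ascending addresses the bytes are F9 A7 F6 1C.

F9 A7 F6 1C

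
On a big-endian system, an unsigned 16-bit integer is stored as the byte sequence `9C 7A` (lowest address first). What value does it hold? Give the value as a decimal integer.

In big-endian order the high byte comes first in memory.
The bytes are already most-significant first: 0x9C7A.
0x9C7A = 40058.

40058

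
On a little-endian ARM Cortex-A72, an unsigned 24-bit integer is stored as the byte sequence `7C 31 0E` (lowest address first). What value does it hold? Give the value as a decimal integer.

930172

In little-endian order the low byte comes first in memory.
Reassemble most-significant byte first: 0E 31 7C → 0x0E317C.
0x0E317C = 930172.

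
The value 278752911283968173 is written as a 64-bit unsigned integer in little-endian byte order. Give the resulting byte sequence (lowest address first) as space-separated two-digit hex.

278752911283968173 in hexadecimal, padded to 64 bits, is 0x03DE544BC12FD8AD.
Split into bytes (most-significant first): 03 DE 54 4B C1 2F D8 AD.
Little-endian: lowest address holds the least-significant byte.
So at ascending addresses the bytes are AD D8 2F C1 4B 54 DE 03.

AD D8 2F C1 4B 54 DE 03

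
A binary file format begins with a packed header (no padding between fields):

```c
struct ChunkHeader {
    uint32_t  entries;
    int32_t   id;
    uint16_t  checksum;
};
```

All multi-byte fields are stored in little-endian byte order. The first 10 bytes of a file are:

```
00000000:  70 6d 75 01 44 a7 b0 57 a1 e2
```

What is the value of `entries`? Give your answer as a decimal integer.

24472944

`entries` is the first field, at byte offset 0, occupying 4 bytes.
Bytes at offsets 0..3: 70 6D 75 01.
Little-endian: lowest address holds the least-significant byte.
Reassemble most-significant byte first: 01 75 6D 70 → 0x01756D70.
0x01756D70 = 24472944.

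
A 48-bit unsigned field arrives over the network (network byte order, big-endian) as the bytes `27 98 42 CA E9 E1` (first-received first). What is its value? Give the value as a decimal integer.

Big-endian: lowest address holds the most-significant byte.
The bytes are already most-significant first: 0x279842CAE9E1.
0x279842CAE9E1 = 43534909106657.

43534909106657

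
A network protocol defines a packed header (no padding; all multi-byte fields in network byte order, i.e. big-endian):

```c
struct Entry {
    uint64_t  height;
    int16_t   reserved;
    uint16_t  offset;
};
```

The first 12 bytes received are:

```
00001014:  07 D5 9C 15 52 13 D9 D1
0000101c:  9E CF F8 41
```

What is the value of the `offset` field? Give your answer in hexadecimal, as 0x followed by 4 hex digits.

0xF841

`offset` follows `height` (8 B), `reserved` (2 B), so it starts at offset 8 + 2 = 10 and occupies 2 bytes.
Bytes at offsets 10..11: F8 41.
Big-endian stores the most-significant byte at the lowest address.
The bytes are already most-significant first: 0xF841.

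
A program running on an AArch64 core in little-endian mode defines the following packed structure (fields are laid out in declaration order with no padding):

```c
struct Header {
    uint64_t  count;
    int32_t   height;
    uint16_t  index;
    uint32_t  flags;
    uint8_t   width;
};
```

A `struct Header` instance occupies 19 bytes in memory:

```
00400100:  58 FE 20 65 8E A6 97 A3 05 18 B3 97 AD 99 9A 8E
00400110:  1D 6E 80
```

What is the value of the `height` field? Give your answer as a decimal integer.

`height` follows `count` (8 bytes), so it starts at byte offset 8 and occupies 4 bytes.
Bytes at offsets 8..11: 05 18 B3 97.
Little-endian stores the least-significant byte at the lowest address.
Reassemble most-significant byte first: 97 B3 18 05 → 0x97B31805.
Top bit is set, so as a signed 32-bit value this is 0x97B31805 − 2^32 = -1749870587.

-1749870587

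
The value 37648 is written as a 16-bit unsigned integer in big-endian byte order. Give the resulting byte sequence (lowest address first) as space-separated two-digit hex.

37648 in hexadecimal, padded to 16 bits, is 0x9310.
Split into bytes (most-significant first): 93 10.
In big-endian order the high byte comes first in memory.
So the memory order matches the most-significant-first order: 93 10.

93 10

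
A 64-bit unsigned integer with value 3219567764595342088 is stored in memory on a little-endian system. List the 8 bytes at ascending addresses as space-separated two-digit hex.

3219567764595342088 in hexadecimal, padded to 64 bits, is 0x2CAE33D2EB00FB08.
Split into bytes (most-significant first): 2C AE 33 D2 EB 00 FB 08.
Little-endian stores the least-significant byte at the lowest address.
So at ascending addresses the bytes are 08 FB 00 EB D2 33 AE 2C.

08 FB 00 EB D2 33 AE 2C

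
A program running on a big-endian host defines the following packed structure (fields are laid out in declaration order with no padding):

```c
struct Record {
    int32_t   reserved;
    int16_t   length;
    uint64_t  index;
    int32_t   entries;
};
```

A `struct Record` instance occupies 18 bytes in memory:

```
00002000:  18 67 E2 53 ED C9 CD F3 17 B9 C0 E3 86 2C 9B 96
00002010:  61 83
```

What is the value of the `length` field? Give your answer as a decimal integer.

`length` follows `reserved` (4 bytes), so it starts at byte offset 4 and occupies 2 bytes.
Bytes at offsets 4..5: ED C9.
Big-endian: lowest address holds the most-significant byte.
The bytes are already most-significant first: 0xEDC9.
Top bit is set, so as a signed 16-bit value this is 0xEDC9 − 2^16 = -4663.

-4663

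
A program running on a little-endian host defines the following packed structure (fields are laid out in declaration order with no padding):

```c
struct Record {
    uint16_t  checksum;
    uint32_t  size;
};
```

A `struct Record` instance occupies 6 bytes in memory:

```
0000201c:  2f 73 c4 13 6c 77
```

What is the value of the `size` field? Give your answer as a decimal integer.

2003571652

`size` follows `checksum` (2 bytes), so it starts at byte offset 2 and occupies 4 bytes.
Bytes at offsets 2..5: C4 13 6C 77.
Little-endian: lowest address holds the least-significant byte.
Reassemble most-significant byte first: 77 6C 13 C4 → 0x776C13C4.
0x776C13C4 = 2003571652.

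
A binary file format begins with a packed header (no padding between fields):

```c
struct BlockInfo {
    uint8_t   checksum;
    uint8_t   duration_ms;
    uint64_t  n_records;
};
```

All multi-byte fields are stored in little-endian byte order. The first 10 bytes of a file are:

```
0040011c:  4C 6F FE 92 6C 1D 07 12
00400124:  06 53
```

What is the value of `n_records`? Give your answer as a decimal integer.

`n_records` follows `checksum` (1 B), `duration_ms` (1 B), so it starts at offset 1 + 1 = 2 and occupies 8 bytes.
Bytes at offsets 2..9: FE 92 6C 1D 07 12 06 53.
Little-endian: lowest address holds the least-significant byte.
Reassemble most-significant byte first: 53 06 12 07 1D 6C 92 FE → 0x530612071D6C92FE.
0x530612071D6C92FE = 5982488976776008446.

5982488976776008446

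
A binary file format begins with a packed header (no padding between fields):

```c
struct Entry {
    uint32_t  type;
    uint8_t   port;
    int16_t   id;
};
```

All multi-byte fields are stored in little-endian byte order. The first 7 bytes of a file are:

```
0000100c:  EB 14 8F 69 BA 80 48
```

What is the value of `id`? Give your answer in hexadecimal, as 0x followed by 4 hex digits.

`id` follows `type` (4 B), `port` (1 B), so it starts at offset 4 + 1 = 5 and occupies 2 bytes.
Bytes at offsets 5..6: 80 48.
In little-endian order the low byte comes first in memory.
Reassemble most-significant byte first: 48 80 → 0x4880.

0x4880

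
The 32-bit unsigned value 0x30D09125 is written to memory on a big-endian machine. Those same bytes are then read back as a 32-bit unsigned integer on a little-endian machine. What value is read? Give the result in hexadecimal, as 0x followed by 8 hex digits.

Stored big-endian, the bytes at ascending addresses are 30 D0 91 25.
Read back as little-endian, the first byte is least significant, giving 0x2591D030.

0x2591D030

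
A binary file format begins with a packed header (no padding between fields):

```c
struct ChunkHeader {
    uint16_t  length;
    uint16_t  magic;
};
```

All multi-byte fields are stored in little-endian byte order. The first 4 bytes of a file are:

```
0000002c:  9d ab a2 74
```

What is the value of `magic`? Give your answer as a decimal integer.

29858

`magic` follows `length` (2 bytes), so it starts at byte offset 2 and occupies 2 bytes.
Bytes at offsets 2..3: A2 74.
Little-endian stores the least-significant byte at the lowest address.
Reassemble most-significant byte first: 74 A2 → 0x74A2.
0x74A2 = 29858.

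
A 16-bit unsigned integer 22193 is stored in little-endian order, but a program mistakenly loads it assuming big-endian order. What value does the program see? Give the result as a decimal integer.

45398

22193 in 16-bit hexadecimal is 0x56B1.
Stored little-endian, the bytes at ascending addresses are B1 56.
Read back as big-endian, the last byte is least significant, giving 0xB156.
0xB156 = 45398.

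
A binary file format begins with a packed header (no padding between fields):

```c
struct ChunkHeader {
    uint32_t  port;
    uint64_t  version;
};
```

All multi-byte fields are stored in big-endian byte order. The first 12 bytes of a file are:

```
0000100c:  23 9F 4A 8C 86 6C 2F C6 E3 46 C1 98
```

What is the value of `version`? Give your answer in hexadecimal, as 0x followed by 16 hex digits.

0x866C2FC6E346C198

`version` follows `port` (4 bytes), so it starts at byte offset 4 and occupies 8 bytes.
Bytes at offsets 4..11: 86 6C 2F C6 E3 46 C1 98.
Big-endian: lowest address holds the most-significant byte.
The bytes are already most-significant first: 0x866C2FC6E346C198.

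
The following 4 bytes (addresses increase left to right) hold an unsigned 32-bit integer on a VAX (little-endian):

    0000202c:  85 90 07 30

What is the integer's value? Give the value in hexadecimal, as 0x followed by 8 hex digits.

0x30079085

Little-endian: lowest address holds the least-significant byte.
Reassemble most-significant byte first: 30 07 90 85 → 0x30079085.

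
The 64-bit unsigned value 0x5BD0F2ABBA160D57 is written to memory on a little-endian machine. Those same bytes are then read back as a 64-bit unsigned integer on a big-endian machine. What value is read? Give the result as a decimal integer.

Stored little-endian, the bytes at ascending addresses are 57 0D 16 BA AB F2 D0 5B.
Read back as big-endian, the last byte is least significant, giving 0x570D16BAABF2D05B.
0x570D16BAABF2D05B = 6272694847001514075.

6272694847001514075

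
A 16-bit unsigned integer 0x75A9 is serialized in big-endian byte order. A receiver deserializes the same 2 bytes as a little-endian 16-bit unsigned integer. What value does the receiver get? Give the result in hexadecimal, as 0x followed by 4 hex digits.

Stored big-endian, the bytes at ascending addresses are 75 A9.
Read back as little-endian, the first byte is least significant, giving 0xA975.

0xA975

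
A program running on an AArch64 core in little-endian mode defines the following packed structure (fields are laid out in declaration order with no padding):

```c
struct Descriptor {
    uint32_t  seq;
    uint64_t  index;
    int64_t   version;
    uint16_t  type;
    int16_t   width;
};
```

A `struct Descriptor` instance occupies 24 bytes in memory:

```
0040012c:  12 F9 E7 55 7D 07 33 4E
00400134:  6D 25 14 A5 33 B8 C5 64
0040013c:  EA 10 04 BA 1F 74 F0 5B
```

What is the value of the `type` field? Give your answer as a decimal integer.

`type` follows `seq` (4 B), `index` (8 B), `version` (8 B), so it starts at offset 4 + 8 + 8 = 20 and occupies 2 bytes.
Bytes at offsets 20..21: 1F 74.
Little-endian stores the least-significant byte at the lowest address.
Reassemble most-significant byte first: 74 1F → 0x741F.
0x741F = 29727.

29727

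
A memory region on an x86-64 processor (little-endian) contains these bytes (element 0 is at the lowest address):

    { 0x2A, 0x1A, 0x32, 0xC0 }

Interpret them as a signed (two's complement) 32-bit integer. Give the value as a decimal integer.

-1070458326

Little-endian: lowest address holds the least-significant byte.
Reassemble most-significant byte first: C0 32 1A 2A → 0xC0321A2A.
Top bit is set, so as a signed 32-bit value this is 0xC0321A2A − 2^32 = -1070458326.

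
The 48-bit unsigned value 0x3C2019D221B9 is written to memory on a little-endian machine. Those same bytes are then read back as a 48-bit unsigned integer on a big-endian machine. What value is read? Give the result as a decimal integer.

Stored little-endian, the bytes at ascending addresses are B9 21 D2 19 20 3C.
Read back as big-endian, the last byte is least significant, giving 0xB921D219203C.
0xB921D219203C = 203554909921340.

203554909921340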